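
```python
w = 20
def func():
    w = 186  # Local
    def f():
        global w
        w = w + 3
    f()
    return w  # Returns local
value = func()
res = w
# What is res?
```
23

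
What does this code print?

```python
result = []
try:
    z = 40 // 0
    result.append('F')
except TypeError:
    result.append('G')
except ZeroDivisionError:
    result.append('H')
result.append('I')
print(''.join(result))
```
HI

ZeroDivisionError is caught by its specific handler, not TypeError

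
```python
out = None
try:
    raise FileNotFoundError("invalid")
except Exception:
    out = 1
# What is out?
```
1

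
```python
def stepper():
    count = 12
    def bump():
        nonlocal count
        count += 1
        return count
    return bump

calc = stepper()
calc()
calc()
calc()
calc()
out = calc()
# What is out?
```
17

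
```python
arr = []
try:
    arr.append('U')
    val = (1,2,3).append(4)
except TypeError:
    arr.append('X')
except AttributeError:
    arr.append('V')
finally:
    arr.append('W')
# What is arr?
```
['U', 'V', 'W']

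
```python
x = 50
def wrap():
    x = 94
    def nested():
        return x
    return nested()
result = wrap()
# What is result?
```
94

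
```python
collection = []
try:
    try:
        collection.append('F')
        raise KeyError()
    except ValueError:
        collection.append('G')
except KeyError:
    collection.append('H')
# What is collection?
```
['F', 'H']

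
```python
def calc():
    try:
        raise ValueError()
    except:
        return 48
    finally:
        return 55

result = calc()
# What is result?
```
55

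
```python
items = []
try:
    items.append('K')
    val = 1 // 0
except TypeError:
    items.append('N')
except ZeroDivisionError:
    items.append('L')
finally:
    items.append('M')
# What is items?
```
['K', 'L', 'M']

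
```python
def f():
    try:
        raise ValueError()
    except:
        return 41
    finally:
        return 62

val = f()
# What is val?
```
62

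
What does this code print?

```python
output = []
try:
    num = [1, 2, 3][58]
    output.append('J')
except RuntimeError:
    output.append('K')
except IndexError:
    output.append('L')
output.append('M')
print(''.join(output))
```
LM

IndexError is caught by its specific handler, not RuntimeError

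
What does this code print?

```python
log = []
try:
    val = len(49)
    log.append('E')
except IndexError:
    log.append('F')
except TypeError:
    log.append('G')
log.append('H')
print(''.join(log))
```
GH

TypeError is caught by its specific handler, not IndexError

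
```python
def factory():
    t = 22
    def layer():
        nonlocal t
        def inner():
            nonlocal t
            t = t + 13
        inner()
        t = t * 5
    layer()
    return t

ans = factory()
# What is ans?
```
175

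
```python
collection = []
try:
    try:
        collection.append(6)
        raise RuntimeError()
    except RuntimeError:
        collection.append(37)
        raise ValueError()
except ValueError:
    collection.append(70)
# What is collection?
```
[6, 37, 70]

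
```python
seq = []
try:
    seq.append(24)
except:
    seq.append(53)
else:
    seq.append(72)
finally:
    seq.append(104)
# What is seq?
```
[24, 72, 104]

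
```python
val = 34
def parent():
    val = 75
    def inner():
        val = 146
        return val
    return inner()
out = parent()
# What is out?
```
146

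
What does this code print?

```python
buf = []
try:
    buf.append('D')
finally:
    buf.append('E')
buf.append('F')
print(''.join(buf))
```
DEF

try/finally without except, no exception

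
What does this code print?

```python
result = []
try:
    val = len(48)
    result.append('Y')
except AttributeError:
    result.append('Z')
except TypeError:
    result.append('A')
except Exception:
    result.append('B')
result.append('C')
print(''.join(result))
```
AC

TypeError matches before generic Exception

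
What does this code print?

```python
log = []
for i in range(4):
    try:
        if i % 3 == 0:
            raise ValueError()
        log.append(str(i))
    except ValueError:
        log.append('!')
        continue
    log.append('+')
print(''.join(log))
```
!1+2+!

continue in except skips rest of loop body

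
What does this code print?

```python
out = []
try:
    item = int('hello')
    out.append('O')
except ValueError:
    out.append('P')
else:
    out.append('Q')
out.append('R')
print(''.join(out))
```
PR

else block skipped when exception is caught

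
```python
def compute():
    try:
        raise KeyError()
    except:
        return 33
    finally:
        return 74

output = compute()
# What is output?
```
74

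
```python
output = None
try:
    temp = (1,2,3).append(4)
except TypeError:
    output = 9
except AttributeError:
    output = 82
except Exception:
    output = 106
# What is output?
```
82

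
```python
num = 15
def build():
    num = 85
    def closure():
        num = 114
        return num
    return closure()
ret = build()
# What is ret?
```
114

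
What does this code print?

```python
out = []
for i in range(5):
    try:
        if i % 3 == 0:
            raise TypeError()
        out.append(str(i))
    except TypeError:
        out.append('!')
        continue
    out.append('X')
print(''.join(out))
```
!1X2X!4X

continue in except skips rest of loop body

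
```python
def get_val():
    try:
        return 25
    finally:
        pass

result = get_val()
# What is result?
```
25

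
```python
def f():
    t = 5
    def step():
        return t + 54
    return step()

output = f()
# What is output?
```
59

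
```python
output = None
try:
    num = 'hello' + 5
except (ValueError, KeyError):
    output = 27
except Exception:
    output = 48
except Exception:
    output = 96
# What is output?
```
48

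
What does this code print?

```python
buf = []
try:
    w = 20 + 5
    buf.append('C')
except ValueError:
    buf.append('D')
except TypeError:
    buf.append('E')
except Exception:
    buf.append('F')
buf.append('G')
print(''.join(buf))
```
CG

No exception, try block completes normally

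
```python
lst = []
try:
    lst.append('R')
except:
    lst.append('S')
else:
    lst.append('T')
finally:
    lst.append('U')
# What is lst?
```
['R', 'T', 'U']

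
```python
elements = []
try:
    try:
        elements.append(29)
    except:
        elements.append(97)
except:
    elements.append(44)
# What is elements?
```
[29]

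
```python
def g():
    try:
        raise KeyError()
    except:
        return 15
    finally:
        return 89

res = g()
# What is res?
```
89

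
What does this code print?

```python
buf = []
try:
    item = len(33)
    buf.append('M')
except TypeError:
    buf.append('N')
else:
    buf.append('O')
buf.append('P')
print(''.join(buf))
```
NP

else block skipped when exception is caught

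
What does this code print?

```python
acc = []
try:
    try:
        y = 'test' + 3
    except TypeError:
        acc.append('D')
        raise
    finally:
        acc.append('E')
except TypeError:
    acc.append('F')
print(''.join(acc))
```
DEF

finally runs before re-raised exception propagates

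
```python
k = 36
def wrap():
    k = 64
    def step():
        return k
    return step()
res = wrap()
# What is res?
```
64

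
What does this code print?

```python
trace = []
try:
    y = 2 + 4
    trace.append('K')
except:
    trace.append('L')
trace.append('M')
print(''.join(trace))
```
KM

No exception, try block completes normally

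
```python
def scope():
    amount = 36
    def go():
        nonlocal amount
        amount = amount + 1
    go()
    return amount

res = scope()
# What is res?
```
37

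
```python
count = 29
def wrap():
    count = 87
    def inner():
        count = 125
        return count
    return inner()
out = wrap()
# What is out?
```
125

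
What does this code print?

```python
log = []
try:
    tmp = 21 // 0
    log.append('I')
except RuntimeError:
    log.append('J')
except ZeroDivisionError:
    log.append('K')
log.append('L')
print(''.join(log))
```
KL

ZeroDivisionError is caught by its specific handler, not RuntimeError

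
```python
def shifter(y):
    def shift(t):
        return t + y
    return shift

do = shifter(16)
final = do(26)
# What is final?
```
42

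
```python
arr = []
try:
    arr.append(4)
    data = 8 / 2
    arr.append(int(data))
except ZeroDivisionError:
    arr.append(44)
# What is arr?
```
[4, 4]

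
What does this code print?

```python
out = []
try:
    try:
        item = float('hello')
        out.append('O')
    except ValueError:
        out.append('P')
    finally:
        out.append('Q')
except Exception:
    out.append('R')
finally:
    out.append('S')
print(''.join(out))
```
PQS

Both finally blocks run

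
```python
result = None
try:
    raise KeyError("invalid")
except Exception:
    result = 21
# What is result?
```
21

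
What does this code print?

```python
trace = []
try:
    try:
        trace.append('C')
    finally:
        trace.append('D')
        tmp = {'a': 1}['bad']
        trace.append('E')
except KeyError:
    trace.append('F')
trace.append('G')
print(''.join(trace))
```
CDFG

Exception in inner finally caught by outer except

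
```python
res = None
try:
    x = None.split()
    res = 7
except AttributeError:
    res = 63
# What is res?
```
63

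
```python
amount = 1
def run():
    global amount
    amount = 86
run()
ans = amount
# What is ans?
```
86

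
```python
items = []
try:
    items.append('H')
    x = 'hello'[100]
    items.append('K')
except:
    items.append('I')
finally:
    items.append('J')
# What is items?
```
['H', 'I', 'J']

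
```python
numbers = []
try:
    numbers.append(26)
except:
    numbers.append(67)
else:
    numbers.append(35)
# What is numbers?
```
[26, 35]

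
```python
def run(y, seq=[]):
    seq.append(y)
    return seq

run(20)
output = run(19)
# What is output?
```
[20, 19]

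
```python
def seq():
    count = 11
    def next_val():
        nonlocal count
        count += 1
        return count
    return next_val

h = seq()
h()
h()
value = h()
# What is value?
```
14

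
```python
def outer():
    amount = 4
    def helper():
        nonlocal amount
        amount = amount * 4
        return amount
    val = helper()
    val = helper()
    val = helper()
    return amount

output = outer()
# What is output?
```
256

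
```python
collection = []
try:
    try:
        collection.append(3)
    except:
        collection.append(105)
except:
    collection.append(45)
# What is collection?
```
[3]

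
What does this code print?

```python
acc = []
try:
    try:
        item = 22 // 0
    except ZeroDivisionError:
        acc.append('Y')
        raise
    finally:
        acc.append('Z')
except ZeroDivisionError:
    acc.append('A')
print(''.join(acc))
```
YZA

finally runs before re-raised exception propagates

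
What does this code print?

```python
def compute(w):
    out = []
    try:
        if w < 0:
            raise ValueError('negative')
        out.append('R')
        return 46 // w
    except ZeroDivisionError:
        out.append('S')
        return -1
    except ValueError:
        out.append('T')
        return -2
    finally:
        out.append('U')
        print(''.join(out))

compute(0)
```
RSU

w=0 causes ZeroDivisionError, caught, finally prints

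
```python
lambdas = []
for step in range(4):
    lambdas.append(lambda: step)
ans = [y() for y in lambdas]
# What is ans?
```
[3, 3, 3, 3]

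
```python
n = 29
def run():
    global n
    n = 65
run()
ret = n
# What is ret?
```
65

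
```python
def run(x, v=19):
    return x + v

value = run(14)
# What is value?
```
33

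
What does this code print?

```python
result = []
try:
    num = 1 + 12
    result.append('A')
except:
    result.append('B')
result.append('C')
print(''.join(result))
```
AC

No exception, try block completes normally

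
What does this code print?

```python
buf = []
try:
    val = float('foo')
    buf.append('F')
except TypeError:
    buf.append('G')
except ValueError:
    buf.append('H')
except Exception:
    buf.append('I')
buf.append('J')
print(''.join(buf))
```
HJ

ValueError matches before generic Exception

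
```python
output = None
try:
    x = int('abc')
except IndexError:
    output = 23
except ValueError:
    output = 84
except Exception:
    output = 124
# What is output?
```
84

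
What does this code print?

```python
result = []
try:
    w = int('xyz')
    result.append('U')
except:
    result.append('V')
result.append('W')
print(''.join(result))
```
VW

Exception raised in try, caught by bare except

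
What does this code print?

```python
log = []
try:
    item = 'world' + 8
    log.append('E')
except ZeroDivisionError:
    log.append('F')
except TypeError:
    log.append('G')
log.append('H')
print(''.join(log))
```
GH

TypeError is caught by its specific handler, not ZeroDivisionError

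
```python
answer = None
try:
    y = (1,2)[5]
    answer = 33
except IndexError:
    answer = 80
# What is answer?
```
80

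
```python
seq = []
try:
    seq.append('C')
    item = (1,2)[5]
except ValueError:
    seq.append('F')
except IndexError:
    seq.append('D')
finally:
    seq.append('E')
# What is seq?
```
['C', 'D', 'E']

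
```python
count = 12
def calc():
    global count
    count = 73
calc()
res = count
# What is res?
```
73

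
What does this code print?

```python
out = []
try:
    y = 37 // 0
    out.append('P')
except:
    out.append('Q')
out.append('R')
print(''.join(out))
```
QR

Exception raised in try, caught by bare except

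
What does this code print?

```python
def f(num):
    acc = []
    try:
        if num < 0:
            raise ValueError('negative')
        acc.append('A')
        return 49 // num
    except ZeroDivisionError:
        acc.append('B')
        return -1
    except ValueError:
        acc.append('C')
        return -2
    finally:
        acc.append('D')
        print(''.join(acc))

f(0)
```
ABD

num=0 causes ZeroDivisionError, caught, finally prints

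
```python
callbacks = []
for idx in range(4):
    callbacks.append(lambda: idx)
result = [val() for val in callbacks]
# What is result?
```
[3, 3, 3, 3]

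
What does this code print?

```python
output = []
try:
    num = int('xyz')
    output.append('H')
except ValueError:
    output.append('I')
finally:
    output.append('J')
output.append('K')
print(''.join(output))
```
IJK

finally always runs, even after exception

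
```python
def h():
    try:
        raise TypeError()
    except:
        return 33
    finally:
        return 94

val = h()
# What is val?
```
94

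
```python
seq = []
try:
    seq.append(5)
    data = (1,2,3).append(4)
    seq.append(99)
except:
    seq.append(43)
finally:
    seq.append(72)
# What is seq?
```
[5, 43, 72]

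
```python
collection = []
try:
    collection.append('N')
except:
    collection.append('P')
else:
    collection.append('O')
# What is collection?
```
['N', 'O']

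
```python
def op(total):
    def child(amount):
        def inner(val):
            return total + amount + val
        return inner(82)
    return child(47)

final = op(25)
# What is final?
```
154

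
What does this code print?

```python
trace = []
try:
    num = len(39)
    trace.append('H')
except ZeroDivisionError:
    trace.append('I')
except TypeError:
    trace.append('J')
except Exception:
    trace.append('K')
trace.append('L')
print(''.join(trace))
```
JL

TypeError matches before generic Exception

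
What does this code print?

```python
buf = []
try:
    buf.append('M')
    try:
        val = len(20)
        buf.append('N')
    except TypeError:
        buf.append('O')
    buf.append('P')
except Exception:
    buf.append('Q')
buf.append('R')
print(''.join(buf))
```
MOPR

Inner exception caught by inner handler, outer continues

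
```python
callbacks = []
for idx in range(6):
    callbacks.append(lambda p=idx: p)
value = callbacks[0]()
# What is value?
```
0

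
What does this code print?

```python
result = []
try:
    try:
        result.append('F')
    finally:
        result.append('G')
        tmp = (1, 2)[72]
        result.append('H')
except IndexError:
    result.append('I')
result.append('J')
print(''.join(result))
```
FGIJ

Exception in inner finally caught by outer except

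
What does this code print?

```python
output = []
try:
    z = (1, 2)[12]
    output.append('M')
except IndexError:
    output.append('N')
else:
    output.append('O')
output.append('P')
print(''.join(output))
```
NP

else block skipped when exception is caught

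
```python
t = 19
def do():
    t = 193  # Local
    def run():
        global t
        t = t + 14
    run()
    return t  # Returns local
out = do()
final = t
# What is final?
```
33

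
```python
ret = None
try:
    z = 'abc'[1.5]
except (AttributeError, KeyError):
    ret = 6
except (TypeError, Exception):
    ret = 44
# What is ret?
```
44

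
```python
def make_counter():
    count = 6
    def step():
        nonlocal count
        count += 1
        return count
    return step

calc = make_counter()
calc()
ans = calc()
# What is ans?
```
8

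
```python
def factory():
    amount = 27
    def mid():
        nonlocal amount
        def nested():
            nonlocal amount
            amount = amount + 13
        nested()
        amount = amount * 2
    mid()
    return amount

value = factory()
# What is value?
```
80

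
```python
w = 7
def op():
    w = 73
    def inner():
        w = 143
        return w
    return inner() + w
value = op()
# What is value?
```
216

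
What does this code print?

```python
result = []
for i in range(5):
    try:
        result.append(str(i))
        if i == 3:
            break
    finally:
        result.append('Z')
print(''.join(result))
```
0Z1Z2Z3Z

finally runs even when breaking out of loop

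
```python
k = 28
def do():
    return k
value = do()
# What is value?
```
28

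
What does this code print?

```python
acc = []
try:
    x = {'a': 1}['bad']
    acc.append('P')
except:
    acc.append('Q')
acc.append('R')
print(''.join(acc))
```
QR

Exception raised in try, caught by bare except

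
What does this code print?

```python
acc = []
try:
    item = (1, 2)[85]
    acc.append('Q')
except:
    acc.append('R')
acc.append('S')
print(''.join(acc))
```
RS

Exception raised in try, caught by bare except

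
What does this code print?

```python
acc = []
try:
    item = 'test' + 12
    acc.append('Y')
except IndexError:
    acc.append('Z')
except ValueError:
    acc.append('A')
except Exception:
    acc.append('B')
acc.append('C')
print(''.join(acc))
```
BC

TypeError not specifically caught, falls to Exception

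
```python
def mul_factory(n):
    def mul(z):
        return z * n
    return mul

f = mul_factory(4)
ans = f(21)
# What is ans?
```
84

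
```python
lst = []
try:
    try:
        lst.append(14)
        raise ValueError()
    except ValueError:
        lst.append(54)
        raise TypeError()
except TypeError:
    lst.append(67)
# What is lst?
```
[14, 54, 67]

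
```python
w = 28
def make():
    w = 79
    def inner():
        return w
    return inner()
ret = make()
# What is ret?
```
79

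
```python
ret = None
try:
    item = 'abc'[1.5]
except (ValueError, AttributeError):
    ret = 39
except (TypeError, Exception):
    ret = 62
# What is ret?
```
62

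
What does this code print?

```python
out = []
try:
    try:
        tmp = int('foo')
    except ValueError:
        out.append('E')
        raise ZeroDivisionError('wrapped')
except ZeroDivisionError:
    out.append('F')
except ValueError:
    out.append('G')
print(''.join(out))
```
EF

New ZeroDivisionError raised, caught by outer ZeroDivisionError handler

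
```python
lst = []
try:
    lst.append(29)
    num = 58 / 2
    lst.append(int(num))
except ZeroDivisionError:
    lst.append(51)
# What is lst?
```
[29, 29]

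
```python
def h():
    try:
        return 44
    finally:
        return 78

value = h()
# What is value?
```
78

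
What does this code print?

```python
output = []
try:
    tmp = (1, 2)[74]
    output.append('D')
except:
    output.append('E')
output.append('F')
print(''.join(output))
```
EF

Exception raised in try, caught by bare except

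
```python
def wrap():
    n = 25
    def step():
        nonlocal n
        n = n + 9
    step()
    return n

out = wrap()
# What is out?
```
34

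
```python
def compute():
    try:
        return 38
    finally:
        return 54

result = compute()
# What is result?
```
54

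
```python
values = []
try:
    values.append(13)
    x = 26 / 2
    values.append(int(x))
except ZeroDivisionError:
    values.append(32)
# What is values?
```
[13, 13]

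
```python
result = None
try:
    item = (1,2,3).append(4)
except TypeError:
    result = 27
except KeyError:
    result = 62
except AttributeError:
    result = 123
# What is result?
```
123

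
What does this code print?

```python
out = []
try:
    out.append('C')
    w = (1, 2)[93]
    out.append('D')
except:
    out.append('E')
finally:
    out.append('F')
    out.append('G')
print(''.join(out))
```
CEFG

Code before exception runs, then except, then all of finally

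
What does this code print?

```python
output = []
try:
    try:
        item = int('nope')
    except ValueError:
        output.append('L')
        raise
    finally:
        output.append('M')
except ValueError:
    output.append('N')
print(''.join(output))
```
LMN

finally runs before re-raised exception propagates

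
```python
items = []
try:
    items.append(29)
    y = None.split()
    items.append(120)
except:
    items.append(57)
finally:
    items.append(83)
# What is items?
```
[29, 57, 83]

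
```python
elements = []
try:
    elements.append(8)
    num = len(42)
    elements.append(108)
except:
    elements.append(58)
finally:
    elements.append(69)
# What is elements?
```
[8, 58, 69]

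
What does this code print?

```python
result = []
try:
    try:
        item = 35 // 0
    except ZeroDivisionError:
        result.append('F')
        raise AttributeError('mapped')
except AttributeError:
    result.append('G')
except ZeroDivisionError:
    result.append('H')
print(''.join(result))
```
FG

New AttributeError raised, caught by outer AttributeError handler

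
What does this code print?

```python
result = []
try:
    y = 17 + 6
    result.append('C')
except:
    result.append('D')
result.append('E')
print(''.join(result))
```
CE

No exception, try block completes normally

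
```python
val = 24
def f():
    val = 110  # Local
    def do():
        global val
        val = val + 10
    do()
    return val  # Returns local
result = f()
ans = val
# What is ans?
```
34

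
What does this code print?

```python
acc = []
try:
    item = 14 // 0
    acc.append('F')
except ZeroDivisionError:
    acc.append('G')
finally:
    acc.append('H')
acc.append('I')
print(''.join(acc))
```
GHI

finally always runs, even after exception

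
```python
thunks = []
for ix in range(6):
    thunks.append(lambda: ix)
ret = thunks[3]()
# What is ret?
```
5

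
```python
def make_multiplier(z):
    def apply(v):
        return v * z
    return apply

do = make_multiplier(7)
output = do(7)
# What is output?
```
49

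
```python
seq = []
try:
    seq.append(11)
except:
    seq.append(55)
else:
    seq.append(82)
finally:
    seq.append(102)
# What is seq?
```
[11, 82, 102]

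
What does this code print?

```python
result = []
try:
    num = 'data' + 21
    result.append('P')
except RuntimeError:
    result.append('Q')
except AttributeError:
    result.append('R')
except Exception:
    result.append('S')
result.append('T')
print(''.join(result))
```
ST

TypeError not specifically caught, falls to Exception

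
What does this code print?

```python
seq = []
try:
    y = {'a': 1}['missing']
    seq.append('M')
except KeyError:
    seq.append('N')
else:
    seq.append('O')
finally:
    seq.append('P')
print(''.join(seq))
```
NP

Exception: except runs, else skipped, finally runs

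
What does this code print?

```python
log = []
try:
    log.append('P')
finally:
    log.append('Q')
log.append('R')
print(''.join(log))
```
PQR

try/finally without except, no exception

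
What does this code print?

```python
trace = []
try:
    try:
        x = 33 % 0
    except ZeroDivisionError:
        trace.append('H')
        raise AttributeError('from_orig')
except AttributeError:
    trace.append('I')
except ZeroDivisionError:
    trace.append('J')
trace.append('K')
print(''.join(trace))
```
HIK

AttributeError raised and caught, original ZeroDivisionError not re-raised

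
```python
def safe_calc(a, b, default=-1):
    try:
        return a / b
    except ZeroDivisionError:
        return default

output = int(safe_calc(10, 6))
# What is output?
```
1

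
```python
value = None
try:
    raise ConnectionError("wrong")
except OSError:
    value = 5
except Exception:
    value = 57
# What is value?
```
5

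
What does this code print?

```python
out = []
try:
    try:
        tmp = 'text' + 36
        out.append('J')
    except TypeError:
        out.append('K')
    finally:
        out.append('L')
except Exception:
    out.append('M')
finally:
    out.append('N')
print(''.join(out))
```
KLN

Both finally blocks run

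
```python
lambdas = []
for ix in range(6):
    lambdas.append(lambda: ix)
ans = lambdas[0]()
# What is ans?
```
5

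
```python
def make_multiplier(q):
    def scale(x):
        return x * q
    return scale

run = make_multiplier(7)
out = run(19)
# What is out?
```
133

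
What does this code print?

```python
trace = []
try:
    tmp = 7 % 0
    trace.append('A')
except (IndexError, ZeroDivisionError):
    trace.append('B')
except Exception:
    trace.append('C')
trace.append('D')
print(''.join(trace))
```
BD

ZeroDivisionError matches tuple containing it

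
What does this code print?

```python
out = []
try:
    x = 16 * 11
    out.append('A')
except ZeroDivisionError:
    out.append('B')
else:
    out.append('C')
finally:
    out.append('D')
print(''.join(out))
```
ACD

else runs before finally when no exception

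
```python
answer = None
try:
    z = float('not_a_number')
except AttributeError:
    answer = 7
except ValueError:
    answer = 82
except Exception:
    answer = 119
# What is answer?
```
82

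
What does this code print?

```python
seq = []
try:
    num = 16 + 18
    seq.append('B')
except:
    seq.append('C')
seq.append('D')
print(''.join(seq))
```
BD

No exception, try block completes normally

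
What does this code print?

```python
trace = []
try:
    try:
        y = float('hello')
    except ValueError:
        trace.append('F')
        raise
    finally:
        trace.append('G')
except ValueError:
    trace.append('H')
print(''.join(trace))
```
FGH

finally runs before re-raised exception propagates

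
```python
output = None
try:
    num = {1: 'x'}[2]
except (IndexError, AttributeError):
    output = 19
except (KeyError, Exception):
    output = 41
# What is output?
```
41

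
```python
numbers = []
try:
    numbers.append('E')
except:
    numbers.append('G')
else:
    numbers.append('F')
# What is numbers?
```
['E', 'F']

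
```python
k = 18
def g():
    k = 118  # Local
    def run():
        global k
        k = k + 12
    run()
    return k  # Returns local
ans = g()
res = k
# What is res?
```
30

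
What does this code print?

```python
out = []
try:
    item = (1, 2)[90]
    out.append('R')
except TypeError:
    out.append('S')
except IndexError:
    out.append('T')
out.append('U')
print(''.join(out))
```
TU

IndexError is caught by its specific handler, not TypeError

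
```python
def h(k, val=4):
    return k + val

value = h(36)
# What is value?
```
40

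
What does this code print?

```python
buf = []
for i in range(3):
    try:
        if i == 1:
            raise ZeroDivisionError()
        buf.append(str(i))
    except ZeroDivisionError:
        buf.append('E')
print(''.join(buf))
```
0E2

Exception on i=1 caught, loop continues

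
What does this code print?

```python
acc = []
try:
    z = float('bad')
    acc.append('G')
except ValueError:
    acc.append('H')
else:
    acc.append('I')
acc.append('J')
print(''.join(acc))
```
HJ

else block skipped when exception is caught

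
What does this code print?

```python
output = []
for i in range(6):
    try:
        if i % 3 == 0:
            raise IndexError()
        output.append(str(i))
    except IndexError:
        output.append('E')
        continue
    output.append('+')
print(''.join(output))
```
E1+2+E4+5+

continue in except skips rest of loop body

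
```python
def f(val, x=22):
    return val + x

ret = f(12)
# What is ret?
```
34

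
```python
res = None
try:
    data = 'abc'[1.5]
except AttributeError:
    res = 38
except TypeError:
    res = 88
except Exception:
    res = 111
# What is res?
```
88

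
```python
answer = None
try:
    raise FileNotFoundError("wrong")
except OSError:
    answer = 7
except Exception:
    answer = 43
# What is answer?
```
7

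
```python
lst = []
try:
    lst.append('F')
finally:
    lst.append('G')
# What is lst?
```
['F', 'G']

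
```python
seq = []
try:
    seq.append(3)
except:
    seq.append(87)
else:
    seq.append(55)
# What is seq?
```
[3, 55]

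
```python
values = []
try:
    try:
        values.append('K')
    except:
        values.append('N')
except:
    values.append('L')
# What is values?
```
['K']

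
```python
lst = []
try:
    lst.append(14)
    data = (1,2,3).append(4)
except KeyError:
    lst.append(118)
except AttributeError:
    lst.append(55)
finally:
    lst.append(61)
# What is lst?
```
[14, 55, 61]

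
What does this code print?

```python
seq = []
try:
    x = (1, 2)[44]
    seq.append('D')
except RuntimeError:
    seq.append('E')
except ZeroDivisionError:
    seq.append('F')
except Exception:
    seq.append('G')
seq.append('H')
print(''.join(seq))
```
GH

IndexError not specifically caught, falls to Exception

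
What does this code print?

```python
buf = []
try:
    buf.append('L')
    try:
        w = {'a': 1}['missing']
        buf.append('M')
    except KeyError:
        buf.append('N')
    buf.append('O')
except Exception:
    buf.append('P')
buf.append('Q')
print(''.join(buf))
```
LNOQ

Inner exception caught by inner handler, outer continues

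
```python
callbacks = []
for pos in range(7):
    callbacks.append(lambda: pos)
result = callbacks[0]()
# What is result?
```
6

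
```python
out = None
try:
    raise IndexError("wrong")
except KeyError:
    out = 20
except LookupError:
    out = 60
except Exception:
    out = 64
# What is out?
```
60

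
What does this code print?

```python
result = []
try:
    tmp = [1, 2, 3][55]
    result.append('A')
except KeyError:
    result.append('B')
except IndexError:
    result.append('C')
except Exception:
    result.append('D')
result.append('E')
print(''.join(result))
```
CE

IndexError matches before generic Exception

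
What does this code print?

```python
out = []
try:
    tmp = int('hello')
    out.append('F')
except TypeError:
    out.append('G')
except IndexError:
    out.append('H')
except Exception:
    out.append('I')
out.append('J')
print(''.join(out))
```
IJ

ValueError not specifically caught, falls to Exception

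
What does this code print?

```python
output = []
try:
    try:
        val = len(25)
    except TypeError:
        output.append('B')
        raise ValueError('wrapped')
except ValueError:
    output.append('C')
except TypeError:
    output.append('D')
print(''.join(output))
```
BC

New ValueError raised, caught by outer ValueError handler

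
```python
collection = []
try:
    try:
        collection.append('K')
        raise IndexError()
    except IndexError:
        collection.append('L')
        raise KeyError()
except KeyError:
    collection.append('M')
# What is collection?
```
['K', 'L', 'M']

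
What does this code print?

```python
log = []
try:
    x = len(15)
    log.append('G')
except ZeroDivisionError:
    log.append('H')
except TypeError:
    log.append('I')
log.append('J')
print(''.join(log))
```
IJ

TypeError is caught by its specific handler, not ZeroDivisionError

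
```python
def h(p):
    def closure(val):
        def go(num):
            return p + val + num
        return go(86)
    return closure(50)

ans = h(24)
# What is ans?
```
160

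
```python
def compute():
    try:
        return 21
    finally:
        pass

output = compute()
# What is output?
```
21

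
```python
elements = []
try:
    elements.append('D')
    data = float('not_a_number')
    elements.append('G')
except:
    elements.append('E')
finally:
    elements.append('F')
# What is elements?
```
['D', 'E', 'F']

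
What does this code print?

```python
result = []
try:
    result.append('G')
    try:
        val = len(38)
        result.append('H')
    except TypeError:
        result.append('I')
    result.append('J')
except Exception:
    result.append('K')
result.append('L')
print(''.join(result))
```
GIJL

Inner exception caught by inner handler, outer continues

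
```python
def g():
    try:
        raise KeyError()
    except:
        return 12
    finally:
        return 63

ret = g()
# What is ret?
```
63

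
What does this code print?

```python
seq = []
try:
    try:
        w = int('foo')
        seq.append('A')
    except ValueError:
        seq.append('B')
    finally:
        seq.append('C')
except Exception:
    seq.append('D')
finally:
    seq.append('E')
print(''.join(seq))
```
BCE

Both finally blocks run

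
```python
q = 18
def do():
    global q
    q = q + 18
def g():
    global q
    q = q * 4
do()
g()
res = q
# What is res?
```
144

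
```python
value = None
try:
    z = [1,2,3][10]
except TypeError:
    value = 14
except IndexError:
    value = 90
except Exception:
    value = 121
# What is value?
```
90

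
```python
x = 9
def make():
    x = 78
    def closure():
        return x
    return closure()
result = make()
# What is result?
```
78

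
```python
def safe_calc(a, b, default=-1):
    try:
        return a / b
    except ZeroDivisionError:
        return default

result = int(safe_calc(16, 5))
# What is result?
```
3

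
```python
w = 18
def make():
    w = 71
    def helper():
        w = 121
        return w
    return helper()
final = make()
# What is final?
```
121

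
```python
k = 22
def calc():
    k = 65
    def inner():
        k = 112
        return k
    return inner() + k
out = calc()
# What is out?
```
177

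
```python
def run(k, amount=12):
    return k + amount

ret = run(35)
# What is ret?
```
47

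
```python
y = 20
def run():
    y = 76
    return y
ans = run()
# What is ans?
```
76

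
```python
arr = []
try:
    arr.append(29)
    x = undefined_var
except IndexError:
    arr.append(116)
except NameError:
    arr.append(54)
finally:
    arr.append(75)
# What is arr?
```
[29, 54, 75]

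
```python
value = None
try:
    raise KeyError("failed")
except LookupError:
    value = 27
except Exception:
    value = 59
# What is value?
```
27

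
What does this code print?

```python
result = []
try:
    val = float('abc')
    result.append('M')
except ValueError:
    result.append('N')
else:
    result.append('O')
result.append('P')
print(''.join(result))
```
NP

else block skipped when exception is caught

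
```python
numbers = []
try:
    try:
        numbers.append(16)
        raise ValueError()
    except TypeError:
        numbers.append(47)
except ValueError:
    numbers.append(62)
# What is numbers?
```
[16, 62]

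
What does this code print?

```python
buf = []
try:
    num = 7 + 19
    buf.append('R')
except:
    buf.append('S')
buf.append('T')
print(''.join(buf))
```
RT

No exception, try block completes normally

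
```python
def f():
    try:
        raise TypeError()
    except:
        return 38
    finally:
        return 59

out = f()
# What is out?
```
59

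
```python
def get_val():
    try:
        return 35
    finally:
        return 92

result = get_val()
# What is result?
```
92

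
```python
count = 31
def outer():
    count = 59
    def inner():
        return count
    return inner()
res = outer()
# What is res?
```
59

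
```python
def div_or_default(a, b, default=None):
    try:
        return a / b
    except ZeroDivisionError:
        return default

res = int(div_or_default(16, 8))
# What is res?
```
2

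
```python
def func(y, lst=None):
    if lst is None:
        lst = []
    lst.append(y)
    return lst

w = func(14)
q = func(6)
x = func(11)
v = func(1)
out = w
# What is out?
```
[14]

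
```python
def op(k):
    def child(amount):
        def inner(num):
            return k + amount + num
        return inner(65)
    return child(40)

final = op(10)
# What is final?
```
115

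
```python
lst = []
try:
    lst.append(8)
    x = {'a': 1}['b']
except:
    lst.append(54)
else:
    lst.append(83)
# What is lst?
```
[8, 54]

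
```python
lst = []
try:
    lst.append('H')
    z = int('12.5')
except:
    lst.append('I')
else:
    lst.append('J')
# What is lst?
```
['H', 'I']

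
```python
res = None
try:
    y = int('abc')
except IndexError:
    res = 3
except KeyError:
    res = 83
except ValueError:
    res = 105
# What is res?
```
105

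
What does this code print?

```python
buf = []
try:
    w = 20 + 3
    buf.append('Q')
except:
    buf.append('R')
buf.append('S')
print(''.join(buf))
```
QS

No exception, try block completes normally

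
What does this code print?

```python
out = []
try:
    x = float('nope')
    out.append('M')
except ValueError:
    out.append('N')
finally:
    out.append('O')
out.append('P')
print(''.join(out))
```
NOP

finally always runs, even after exception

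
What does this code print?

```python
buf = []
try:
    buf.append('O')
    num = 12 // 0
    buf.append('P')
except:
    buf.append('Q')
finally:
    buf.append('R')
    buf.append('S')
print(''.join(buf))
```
OQRS

Code before exception runs, then except, then all of finally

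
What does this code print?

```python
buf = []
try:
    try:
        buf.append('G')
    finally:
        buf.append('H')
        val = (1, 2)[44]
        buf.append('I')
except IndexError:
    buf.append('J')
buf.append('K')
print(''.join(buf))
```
GHJK

Exception in inner finally caught by outer except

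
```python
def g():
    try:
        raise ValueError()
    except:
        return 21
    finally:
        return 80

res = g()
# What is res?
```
80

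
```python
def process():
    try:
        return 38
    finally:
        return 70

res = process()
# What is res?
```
70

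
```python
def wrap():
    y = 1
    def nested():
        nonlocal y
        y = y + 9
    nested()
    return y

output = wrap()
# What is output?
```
10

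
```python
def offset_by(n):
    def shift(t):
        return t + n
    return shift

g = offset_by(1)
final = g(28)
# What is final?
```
29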